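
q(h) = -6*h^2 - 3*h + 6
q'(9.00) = -111.00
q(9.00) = -507.00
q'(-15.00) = 177.00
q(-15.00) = -1299.00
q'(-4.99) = 56.88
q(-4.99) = -128.43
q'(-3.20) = 35.40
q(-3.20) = -45.84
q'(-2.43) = 26.16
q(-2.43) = -22.14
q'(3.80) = -48.60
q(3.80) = -92.04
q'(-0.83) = 6.96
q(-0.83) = 4.36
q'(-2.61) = 28.32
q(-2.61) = -27.04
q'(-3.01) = 33.12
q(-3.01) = -39.33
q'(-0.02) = -2.76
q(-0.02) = 6.06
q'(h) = -12*h - 3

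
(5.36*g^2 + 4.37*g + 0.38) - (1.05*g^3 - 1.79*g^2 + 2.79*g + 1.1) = -1.05*g^3 + 7.15*g^2 + 1.58*g - 0.72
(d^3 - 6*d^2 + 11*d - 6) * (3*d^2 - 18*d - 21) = 3*d^5 - 36*d^4 + 120*d^3 - 90*d^2 - 123*d + 126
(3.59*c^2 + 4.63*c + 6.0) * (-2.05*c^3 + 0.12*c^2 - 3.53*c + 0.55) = -7.3595*c^5 - 9.0607*c^4 - 24.4171*c^3 - 13.6494*c^2 - 18.6335*c + 3.3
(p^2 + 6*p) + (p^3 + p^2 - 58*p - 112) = p^3 + 2*p^2 - 52*p - 112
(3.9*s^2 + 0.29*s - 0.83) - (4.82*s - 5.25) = 3.9*s^2 - 4.53*s + 4.42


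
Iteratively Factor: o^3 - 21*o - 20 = (o + 4)*(o^2 - 4*o - 5) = (o - 5)*(o + 4)*(o + 1)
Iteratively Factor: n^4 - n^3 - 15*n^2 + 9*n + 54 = (n + 3)*(n^3 - 4*n^2 - 3*n + 18) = (n + 2)*(n + 3)*(n^2 - 6*n + 9) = (n - 3)*(n + 2)*(n + 3)*(n - 3)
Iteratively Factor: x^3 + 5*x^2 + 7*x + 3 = (x + 1)*(x^2 + 4*x + 3) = (x + 1)*(x + 3)*(x + 1)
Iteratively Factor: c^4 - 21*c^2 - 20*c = (c + 4)*(c^3 - 4*c^2 - 5*c) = (c - 5)*(c + 4)*(c^2 + c) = (c - 5)*(c + 1)*(c + 4)*(c)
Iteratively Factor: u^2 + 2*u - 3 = (u - 1)*(u + 3)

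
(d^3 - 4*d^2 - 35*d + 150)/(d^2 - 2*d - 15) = (d^2 + d - 30)/(d + 3)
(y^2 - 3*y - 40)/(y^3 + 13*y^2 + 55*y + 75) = (y - 8)/(y^2 + 8*y + 15)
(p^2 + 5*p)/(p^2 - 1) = p*(p + 5)/(p^2 - 1)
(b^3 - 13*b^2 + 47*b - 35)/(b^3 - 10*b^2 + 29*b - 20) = (b - 7)/(b - 4)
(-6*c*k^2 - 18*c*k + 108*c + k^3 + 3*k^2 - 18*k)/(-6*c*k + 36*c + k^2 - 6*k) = (k^2 + 3*k - 18)/(k - 6)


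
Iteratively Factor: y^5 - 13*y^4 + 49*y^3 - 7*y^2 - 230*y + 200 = (y - 5)*(y^4 - 8*y^3 + 9*y^2 + 38*y - 40) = (y - 5)*(y + 2)*(y^3 - 10*y^2 + 29*y - 20) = (y - 5)*(y - 1)*(y + 2)*(y^2 - 9*y + 20) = (y - 5)^2*(y - 1)*(y + 2)*(y - 4)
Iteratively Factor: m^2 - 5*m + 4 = (m - 4)*(m - 1)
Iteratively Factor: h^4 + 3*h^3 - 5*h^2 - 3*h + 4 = (h - 1)*(h^3 + 4*h^2 - h - 4) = (h - 1)*(h + 1)*(h^2 + 3*h - 4) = (h - 1)*(h + 1)*(h + 4)*(h - 1)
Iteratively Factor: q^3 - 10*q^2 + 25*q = (q - 5)*(q^2 - 5*q) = q*(q - 5)*(q - 5)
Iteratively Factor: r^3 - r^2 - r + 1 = (r - 1)*(r^2 - 1) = (r - 1)*(r + 1)*(r - 1)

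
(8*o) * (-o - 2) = -8*o^2 - 16*o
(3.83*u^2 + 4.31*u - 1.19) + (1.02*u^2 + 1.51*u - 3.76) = 4.85*u^2 + 5.82*u - 4.95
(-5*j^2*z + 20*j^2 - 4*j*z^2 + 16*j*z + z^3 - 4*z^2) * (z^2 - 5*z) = -5*j^2*z^3 + 45*j^2*z^2 - 100*j^2*z - 4*j*z^4 + 36*j*z^3 - 80*j*z^2 + z^5 - 9*z^4 + 20*z^3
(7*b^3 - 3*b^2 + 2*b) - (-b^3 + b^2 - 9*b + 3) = 8*b^3 - 4*b^2 + 11*b - 3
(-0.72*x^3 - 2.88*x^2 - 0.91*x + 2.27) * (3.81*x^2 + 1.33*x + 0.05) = -2.7432*x^5 - 11.9304*x^4 - 7.3335*x^3 + 7.2944*x^2 + 2.9736*x + 0.1135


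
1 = 1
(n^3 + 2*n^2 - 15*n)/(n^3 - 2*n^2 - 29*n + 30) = n*(n - 3)/(n^2 - 7*n + 6)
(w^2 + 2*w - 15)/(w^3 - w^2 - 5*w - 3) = (w + 5)/(w^2 + 2*w + 1)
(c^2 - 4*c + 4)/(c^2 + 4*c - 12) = (c - 2)/(c + 6)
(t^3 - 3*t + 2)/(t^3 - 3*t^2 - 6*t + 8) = (t - 1)/(t - 4)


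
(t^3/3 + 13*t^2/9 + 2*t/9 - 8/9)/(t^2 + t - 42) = (3*t^3 + 13*t^2 + 2*t - 8)/(9*(t^2 + t - 42))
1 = 1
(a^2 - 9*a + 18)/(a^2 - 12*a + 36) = (a - 3)/(a - 6)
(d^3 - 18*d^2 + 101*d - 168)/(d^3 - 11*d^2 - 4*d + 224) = (d - 3)/(d + 4)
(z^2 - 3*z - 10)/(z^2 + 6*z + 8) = (z - 5)/(z + 4)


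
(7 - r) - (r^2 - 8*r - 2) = -r^2 + 7*r + 9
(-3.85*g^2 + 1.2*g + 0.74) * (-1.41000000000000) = 5.4285*g^2 - 1.692*g - 1.0434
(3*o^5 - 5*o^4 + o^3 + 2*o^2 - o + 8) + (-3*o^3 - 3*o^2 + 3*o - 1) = 3*o^5 - 5*o^4 - 2*o^3 - o^2 + 2*o + 7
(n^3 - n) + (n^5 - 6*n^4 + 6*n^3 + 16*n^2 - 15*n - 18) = n^5 - 6*n^4 + 7*n^3 + 16*n^2 - 16*n - 18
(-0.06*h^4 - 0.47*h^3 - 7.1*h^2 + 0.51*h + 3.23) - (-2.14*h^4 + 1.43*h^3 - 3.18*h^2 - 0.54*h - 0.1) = 2.08*h^4 - 1.9*h^3 - 3.92*h^2 + 1.05*h + 3.33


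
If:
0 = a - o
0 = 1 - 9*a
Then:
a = 1/9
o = 1/9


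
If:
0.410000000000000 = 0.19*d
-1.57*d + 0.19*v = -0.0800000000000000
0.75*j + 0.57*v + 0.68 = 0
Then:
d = 2.16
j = -14.14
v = 17.41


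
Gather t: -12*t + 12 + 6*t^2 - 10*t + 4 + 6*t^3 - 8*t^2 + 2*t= 6*t^3 - 2*t^2 - 20*t + 16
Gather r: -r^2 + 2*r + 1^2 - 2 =-r^2 + 2*r - 1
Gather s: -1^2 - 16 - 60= -77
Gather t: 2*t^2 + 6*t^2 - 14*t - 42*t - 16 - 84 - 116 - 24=8*t^2 - 56*t - 240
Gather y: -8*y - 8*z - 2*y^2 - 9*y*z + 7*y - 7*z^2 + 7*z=-2*y^2 + y*(-9*z - 1) - 7*z^2 - z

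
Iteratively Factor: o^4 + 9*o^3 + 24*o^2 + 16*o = (o + 4)*(o^3 + 5*o^2 + 4*o) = o*(o + 4)*(o^2 + 5*o + 4) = o*(o + 4)^2*(o + 1)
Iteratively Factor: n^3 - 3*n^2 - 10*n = (n)*(n^2 - 3*n - 10) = n*(n + 2)*(n - 5)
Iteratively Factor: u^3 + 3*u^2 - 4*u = (u)*(u^2 + 3*u - 4) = u*(u + 4)*(u - 1)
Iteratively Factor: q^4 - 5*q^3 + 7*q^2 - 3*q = (q - 1)*(q^3 - 4*q^2 + 3*q) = (q - 1)^2*(q^2 - 3*q) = (q - 3)*(q - 1)^2*(q)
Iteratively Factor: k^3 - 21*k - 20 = (k + 1)*(k^2 - k - 20) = (k - 5)*(k + 1)*(k + 4)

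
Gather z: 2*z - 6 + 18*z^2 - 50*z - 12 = 18*z^2 - 48*z - 18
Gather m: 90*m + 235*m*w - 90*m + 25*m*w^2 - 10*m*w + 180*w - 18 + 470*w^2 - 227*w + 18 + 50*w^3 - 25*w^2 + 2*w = m*(25*w^2 + 225*w) + 50*w^3 + 445*w^2 - 45*w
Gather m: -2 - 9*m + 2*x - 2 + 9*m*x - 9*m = m*(9*x - 18) + 2*x - 4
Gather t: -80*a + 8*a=-72*a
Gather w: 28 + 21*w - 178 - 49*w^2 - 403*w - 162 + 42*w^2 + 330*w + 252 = -7*w^2 - 52*w - 60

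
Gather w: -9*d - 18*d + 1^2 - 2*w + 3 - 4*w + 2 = -27*d - 6*w + 6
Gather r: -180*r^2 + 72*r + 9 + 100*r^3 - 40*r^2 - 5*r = 100*r^3 - 220*r^2 + 67*r + 9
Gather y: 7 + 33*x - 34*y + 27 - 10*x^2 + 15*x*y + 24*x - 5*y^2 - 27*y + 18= -10*x^2 + 57*x - 5*y^2 + y*(15*x - 61) + 52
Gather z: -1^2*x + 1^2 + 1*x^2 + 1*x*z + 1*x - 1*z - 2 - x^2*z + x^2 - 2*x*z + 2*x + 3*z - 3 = 2*x^2 + 2*x + z*(-x^2 - x + 2) - 4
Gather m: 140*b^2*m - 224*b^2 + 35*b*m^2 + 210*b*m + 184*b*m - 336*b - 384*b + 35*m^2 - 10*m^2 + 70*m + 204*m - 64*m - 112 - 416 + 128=-224*b^2 - 720*b + m^2*(35*b + 25) + m*(140*b^2 + 394*b + 210) - 400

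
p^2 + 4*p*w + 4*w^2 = (p + 2*w)^2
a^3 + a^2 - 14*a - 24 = (a - 4)*(a + 2)*(a + 3)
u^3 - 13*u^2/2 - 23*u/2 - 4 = (u - 8)*(u + 1/2)*(u + 1)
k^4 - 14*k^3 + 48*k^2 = k^2*(k - 8)*(k - 6)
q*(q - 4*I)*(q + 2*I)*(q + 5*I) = q^4 + 3*I*q^3 + 18*q^2 + 40*I*q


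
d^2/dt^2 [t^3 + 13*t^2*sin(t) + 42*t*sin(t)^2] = -13*t^2*sin(t) + 52*t*cos(t) + 84*t*cos(2*t) + 6*t + 26*sin(t) + 84*sin(2*t)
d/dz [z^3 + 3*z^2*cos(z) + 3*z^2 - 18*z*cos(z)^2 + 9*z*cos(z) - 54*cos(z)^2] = -3*z^2*sin(z) + 3*z^2 - 9*z*sin(z) + 18*z*sin(2*z) + 6*z*cos(z) + 6*z + 54*sin(2*z) - 18*cos(z)^2 + 9*cos(z)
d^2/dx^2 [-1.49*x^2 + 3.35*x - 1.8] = -2.98000000000000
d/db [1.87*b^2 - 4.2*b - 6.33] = 3.74*b - 4.2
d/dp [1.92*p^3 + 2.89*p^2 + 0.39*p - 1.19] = 5.76*p^2 + 5.78*p + 0.39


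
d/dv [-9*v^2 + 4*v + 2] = 4 - 18*v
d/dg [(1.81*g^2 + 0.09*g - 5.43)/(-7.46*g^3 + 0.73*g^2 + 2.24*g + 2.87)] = (13.5026*g^4 + 1.3428*g^3 - 117.5347*g^2 + 18.3172*g + 12.4215)/(55.6516*g^6 - 10.8916*g^5 - 32.8879*g^4 - 39.55*g^3 + 9.2078*g^2 + 12.8576*g + 8.2369)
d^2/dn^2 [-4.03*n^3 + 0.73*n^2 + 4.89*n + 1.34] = 1.46 - 24.18*n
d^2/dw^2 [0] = 0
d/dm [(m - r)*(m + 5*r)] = 2*m + 4*r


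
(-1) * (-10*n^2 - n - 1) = 10*n^2 + n + 1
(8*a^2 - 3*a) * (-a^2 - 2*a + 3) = -8*a^4 - 13*a^3 + 30*a^2 - 9*a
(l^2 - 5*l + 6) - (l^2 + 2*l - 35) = 41 - 7*l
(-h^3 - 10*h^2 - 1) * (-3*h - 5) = 3*h^4 + 35*h^3 + 50*h^2 + 3*h + 5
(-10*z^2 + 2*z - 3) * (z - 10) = -10*z^3 + 102*z^2 - 23*z + 30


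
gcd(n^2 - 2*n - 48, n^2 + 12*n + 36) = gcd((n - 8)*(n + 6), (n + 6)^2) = n + 6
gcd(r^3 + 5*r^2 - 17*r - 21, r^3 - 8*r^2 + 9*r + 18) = r^2 - 2*r - 3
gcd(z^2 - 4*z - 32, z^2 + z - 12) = z + 4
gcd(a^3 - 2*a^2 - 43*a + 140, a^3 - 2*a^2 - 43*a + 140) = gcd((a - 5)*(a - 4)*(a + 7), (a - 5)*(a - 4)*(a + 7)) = a^3 - 2*a^2 - 43*a + 140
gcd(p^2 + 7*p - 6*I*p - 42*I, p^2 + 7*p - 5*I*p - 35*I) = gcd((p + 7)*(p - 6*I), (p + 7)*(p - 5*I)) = p + 7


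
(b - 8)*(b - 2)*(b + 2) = b^3 - 8*b^2 - 4*b + 32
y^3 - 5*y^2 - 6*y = y*(y - 6)*(y + 1)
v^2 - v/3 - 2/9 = (v - 2/3)*(v + 1/3)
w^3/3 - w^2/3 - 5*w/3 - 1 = (w/3 + 1/3)*(w - 3)*(w + 1)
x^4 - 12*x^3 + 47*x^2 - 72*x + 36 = (x - 6)*(x - 3)*(x - 2)*(x - 1)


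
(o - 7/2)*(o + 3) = o^2 - o/2 - 21/2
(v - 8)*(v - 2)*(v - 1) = v^3 - 11*v^2 + 26*v - 16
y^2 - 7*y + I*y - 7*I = (y - 7)*(y + I)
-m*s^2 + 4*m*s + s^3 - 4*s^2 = s*(-m + s)*(s - 4)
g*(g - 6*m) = g^2 - 6*g*m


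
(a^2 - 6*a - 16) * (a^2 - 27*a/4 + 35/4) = a^4 - 51*a^3/4 + 133*a^2/4 + 111*a/2 - 140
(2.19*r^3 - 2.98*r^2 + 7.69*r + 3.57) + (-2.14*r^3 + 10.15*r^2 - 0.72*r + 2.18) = 0.0499999999999998*r^3 + 7.17*r^2 + 6.97*r + 5.75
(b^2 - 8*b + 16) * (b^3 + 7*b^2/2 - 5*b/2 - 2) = b^5 - 9*b^4/2 - 29*b^3/2 + 74*b^2 - 24*b - 32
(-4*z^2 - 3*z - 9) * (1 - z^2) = 4*z^4 + 3*z^3 + 5*z^2 - 3*z - 9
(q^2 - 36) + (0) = q^2 - 36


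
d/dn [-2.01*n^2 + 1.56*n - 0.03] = 1.56 - 4.02*n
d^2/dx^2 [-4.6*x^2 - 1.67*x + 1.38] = -9.20000000000000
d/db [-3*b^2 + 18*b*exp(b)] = 18*b*exp(b) - 6*b + 18*exp(b)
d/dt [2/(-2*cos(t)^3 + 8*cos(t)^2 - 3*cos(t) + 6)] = 2*(-6*cos(t)^2 + 16*cos(t) - 3)*sin(t)/(2*cos(t)^3 - 8*cos(t)^2 + 3*cos(t) - 6)^2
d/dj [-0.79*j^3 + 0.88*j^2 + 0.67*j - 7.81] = -2.37*j^2 + 1.76*j + 0.67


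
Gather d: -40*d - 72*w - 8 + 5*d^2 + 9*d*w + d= 5*d^2 + d*(9*w - 39) - 72*w - 8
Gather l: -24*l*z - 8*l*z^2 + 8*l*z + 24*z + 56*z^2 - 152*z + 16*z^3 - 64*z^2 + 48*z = l*(-8*z^2 - 16*z) + 16*z^3 - 8*z^2 - 80*z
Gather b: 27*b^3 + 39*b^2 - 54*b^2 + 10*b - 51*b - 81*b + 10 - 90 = 27*b^3 - 15*b^2 - 122*b - 80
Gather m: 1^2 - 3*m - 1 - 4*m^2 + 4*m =-4*m^2 + m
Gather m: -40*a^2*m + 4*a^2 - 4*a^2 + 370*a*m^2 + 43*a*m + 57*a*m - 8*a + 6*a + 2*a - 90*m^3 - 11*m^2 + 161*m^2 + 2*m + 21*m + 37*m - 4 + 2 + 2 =-90*m^3 + m^2*(370*a + 150) + m*(-40*a^2 + 100*a + 60)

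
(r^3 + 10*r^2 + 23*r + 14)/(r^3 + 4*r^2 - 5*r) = (r^3 + 10*r^2 + 23*r + 14)/(r*(r^2 + 4*r - 5))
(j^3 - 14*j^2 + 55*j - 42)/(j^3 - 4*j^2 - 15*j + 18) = (j - 7)/(j + 3)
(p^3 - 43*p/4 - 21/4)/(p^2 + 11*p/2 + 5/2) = (2*p^2 - p - 21)/(2*(p + 5))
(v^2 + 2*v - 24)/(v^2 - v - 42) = (v - 4)/(v - 7)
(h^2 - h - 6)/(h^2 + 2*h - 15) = (h + 2)/(h + 5)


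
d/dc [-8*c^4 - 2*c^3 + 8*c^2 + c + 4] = -32*c^3 - 6*c^2 + 16*c + 1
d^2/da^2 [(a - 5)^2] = 2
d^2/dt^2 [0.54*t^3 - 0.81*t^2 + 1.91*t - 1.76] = 3.24*t - 1.62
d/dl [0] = 0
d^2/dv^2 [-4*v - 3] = 0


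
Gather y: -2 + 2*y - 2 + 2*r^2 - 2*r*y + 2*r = 2*r^2 + 2*r + y*(2 - 2*r) - 4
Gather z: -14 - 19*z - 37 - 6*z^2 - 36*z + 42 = -6*z^2 - 55*z - 9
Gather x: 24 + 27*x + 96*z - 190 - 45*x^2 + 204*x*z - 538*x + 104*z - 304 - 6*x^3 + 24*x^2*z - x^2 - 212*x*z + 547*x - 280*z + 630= -6*x^3 + x^2*(24*z - 46) + x*(36 - 8*z) - 80*z + 160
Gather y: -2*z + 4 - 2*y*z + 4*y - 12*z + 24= y*(4 - 2*z) - 14*z + 28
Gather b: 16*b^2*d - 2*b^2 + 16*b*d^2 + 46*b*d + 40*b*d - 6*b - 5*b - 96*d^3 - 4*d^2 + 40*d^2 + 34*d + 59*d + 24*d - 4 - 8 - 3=b^2*(16*d - 2) + b*(16*d^2 + 86*d - 11) - 96*d^3 + 36*d^2 + 117*d - 15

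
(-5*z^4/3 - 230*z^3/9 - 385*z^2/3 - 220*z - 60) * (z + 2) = -5*z^5/3 - 260*z^4/9 - 1615*z^3/9 - 1430*z^2/3 - 500*z - 120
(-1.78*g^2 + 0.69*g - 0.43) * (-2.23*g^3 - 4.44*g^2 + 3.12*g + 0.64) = 3.9694*g^5 + 6.3645*g^4 - 7.6583*g^3 + 2.9228*g^2 - 0.9*g - 0.2752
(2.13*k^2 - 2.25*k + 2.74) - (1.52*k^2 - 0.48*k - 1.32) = 0.61*k^2 - 1.77*k + 4.06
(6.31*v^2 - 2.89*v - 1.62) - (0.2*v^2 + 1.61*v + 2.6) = 6.11*v^2 - 4.5*v - 4.22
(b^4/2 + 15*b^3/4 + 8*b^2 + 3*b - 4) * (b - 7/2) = b^5/2 + 2*b^4 - 41*b^3/8 - 25*b^2 - 29*b/2 + 14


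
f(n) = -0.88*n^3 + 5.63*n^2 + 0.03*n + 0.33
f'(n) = -2.64*n^2 + 11.26*n + 0.03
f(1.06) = 5.64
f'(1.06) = 9.00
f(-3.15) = 83.60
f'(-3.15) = -61.63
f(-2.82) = 64.75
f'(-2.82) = -52.72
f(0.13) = 0.43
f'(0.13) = 1.45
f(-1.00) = 6.81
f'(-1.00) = -13.87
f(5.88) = 16.26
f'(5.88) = -25.04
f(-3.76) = 126.59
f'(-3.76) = -79.63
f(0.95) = 4.69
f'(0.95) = 8.34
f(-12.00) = 2331.33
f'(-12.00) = -515.25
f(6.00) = 13.11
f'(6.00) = -27.45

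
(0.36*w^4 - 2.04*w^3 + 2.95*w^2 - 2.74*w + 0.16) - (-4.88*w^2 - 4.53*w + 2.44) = 0.36*w^4 - 2.04*w^3 + 7.83*w^2 + 1.79*w - 2.28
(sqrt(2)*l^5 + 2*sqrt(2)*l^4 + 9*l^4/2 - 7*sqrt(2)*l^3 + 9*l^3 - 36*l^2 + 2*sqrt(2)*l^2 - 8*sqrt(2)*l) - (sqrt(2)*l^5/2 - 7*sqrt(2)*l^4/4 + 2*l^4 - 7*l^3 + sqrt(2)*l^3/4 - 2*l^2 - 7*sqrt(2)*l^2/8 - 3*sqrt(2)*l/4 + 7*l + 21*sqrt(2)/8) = sqrt(2)*l^5/2 + 5*l^4/2 + 15*sqrt(2)*l^4/4 - 29*sqrt(2)*l^3/4 + 16*l^3 - 34*l^2 + 23*sqrt(2)*l^2/8 - 29*sqrt(2)*l/4 - 7*l - 21*sqrt(2)/8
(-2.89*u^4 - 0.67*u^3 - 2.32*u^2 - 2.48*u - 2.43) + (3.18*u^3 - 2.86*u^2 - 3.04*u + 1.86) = -2.89*u^4 + 2.51*u^3 - 5.18*u^2 - 5.52*u - 0.57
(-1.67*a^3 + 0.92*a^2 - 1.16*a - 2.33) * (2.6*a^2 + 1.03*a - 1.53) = -4.342*a^5 + 0.6719*a^4 + 0.4867*a^3 - 8.6604*a^2 - 0.6251*a + 3.5649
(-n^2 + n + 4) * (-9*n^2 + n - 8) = 9*n^4 - 10*n^3 - 27*n^2 - 4*n - 32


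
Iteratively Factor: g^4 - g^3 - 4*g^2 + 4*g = (g + 2)*(g^3 - 3*g^2 + 2*g) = g*(g + 2)*(g^2 - 3*g + 2) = g*(g - 1)*(g + 2)*(g - 2)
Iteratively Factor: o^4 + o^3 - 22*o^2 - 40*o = (o + 2)*(o^3 - o^2 - 20*o) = o*(o + 2)*(o^2 - o - 20) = o*(o - 5)*(o + 2)*(o + 4)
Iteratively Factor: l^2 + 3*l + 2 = (l + 2)*(l + 1)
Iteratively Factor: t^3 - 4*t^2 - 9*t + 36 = (t - 3)*(t^2 - t - 12) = (t - 3)*(t + 3)*(t - 4)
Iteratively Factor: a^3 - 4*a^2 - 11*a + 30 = (a - 2)*(a^2 - 2*a - 15) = (a - 5)*(a - 2)*(a + 3)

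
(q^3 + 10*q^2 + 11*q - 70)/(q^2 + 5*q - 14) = q + 5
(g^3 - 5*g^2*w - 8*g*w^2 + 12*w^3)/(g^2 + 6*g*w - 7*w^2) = (g^2 - 4*g*w - 12*w^2)/(g + 7*w)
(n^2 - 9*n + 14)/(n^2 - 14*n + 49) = (n - 2)/(n - 7)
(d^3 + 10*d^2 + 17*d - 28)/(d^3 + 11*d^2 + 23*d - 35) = (d + 4)/(d + 5)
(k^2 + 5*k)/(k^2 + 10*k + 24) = k*(k + 5)/(k^2 + 10*k + 24)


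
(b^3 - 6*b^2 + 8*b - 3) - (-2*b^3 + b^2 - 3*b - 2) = 3*b^3 - 7*b^2 + 11*b - 1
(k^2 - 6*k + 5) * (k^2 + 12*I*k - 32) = k^4 - 6*k^3 + 12*I*k^3 - 27*k^2 - 72*I*k^2 + 192*k + 60*I*k - 160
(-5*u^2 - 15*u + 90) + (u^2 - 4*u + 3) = -4*u^2 - 19*u + 93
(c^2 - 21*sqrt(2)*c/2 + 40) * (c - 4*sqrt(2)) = c^3 - 29*sqrt(2)*c^2/2 + 124*c - 160*sqrt(2)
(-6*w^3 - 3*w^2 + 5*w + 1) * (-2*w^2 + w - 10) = 12*w^5 + 47*w^3 + 33*w^2 - 49*w - 10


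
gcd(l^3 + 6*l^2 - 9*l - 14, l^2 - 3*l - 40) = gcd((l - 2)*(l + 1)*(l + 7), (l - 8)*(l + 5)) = 1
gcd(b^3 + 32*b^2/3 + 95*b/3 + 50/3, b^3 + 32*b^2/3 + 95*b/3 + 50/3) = b^3 + 32*b^2/3 + 95*b/3 + 50/3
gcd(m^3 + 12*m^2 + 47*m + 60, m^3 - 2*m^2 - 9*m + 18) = m + 3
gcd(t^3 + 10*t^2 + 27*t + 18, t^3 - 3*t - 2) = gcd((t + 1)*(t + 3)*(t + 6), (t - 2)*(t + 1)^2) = t + 1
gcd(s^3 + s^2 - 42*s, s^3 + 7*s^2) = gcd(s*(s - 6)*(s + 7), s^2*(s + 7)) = s^2 + 7*s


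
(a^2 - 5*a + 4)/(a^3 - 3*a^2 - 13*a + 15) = (a - 4)/(a^2 - 2*a - 15)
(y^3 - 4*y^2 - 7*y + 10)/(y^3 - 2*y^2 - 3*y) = (-y^3 + 4*y^2 + 7*y - 10)/(y*(-y^2 + 2*y + 3))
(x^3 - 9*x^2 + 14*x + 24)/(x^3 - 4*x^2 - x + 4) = (x - 6)/(x - 1)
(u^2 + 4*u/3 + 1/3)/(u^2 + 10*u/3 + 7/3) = (3*u + 1)/(3*u + 7)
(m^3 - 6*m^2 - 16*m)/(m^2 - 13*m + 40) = m*(m + 2)/(m - 5)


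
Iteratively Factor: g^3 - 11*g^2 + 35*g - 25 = (g - 1)*(g^2 - 10*g + 25) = (g - 5)*(g - 1)*(g - 5)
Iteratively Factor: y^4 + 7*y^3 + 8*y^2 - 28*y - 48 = (y + 2)*(y^3 + 5*y^2 - 2*y - 24) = (y - 2)*(y + 2)*(y^2 + 7*y + 12) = (y - 2)*(y + 2)*(y + 3)*(y + 4)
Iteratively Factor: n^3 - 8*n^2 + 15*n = (n - 3)*(n^2 - 5*n) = (n - 5)*(n - 3)*(n)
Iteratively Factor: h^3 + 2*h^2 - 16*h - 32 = (h + 2)*(h^2 - 16) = (h + 2)*(h + 4)*(h - 4)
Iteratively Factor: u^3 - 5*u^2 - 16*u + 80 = (u - 5)*(u^2 - 16) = (u - 5)*(u + 4)*(u - 4)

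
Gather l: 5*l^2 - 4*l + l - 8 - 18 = 5*l^2 - 3*l - 26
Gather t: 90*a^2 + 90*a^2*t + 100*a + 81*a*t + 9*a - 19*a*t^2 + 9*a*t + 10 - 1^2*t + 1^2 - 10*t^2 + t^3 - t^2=90*a^2 + 109*a + t^3 + t^2*(-19*a - 11) + t*(90*a^2 + 90*a - 1) + 11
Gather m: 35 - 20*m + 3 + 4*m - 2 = 36 - 16*m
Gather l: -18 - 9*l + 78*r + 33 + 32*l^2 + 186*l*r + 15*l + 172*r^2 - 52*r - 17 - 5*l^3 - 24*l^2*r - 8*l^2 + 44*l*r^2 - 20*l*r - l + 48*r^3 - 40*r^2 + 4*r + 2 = -5*l^3 + l^2*(24 - 24*r) + l*(44*r^2 + 166*r + 5) + 48*r^3 + 132*r^2 + 30*r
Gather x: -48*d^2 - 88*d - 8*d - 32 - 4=-48*d^2 - 96*d - 36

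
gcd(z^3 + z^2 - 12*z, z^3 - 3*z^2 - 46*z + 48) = 1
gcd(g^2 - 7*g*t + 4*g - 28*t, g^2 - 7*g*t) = -g + 7*t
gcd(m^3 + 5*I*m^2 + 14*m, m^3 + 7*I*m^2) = m^2 + 7*I*m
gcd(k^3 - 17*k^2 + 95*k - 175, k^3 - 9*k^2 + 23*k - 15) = k - 5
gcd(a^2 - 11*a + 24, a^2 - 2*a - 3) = a - 3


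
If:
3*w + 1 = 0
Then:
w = -1/3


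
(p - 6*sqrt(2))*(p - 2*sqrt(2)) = p^2 - 8*sqrt(2)*p + 24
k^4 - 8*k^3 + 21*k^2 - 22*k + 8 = (k - 4)*(k - 2)*(k - 1)^2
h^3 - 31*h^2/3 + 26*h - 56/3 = (h - 7)*(h - 2)*(h - 4/3)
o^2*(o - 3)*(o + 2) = o^4 - o^3 - 6*o^2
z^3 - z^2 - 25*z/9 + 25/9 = (z - 5/3)*(z - 1)*(z + 5/3)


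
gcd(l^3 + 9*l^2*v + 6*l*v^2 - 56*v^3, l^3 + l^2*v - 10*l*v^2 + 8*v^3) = -l^2 - 2*l*v + 8*v^2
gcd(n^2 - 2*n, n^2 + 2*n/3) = n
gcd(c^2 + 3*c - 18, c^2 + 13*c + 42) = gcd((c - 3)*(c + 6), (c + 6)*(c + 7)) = c + 6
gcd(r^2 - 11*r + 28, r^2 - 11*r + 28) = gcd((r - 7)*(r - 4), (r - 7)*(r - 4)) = r^2 - 11*r + 28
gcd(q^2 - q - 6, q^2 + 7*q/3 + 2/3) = q + 2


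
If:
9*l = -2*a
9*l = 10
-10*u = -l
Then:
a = -5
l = 10/9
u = 1/9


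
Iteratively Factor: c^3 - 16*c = (c - 4)*(c^2 + 4*c) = (c - 4)*(c + 4)*(c)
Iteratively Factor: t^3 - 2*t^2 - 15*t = (t - 5)*(t^2 + 3*t) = t*(t - 5)*(t + 3)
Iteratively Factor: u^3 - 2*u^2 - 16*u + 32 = (u - 4)*(u^2 + 2*u - 8) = (u - 4)*(u - 2)*(u + 4)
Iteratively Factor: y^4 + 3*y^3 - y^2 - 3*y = (y)*(y^3 + 3*y^2 - y - 3) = y*(y + 1)*(y^2 + 2*y - 3) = y*(y + 1)*(y + 3)*(y - 1)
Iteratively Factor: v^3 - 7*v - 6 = (v + 1)*(v^2 - v - 6) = (v - 3)*(v + 1)*(v + 2)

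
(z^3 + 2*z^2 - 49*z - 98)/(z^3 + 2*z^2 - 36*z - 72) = (z^2 - 49)/(z^2 - 36)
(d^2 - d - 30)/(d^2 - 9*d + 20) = (d^2 - d - 30)/(d^2 - 9*d + 20)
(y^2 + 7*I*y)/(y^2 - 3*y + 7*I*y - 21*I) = y/(y - 3)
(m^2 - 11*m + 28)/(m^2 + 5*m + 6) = (m^2 - 11*m + 28)/(m^2 + 5*m + 6)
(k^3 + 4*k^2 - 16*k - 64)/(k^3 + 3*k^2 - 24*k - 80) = (k - 4)/(k - 5)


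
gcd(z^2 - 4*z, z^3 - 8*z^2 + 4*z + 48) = z - 4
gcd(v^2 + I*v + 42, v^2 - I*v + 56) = v + 7*I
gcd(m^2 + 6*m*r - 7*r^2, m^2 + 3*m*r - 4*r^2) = -m + r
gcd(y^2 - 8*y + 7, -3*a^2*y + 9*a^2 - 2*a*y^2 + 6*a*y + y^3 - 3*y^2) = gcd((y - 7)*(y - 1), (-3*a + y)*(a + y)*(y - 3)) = 1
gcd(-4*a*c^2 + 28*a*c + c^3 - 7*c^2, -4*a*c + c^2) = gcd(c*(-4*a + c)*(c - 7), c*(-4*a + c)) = 4*a*c - c^2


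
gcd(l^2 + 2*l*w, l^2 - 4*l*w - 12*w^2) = l + 2*w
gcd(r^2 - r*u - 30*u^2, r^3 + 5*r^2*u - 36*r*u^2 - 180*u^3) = r^2 - r*u - 30*u^2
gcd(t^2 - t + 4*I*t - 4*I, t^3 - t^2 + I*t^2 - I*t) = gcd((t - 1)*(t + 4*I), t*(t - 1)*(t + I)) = t - 1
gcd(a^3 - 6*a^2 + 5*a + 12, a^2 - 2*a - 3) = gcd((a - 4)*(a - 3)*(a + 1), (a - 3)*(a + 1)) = a^2 - 2*a - 3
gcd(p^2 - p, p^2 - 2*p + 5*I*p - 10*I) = 1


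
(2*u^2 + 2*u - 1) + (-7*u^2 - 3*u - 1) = -5*u^2 - u - 2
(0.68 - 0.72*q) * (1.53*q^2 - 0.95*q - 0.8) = -1.1016*q^3 + 1.7244*q^2 - 0.0700000000000001*q - 0.544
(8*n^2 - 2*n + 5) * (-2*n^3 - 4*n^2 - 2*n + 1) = -16*n^5 - 28*n^4 - 18*n^3 - 8*n^2 - 12*n + 5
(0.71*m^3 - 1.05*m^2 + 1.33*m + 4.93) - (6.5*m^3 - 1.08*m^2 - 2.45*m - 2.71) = -5.79*m^3 + 0.03*m^2 + 3.78*m + 7.64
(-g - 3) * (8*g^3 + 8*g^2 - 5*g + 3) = -8*g^4 - 32*g^3 - 19*g^2 + 12*g - 9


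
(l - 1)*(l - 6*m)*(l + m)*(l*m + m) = l^4*m - 5*l^3*m^2 - 6*l^2*m^3 - l^2*m + 5*l*m^2 + 6*m^3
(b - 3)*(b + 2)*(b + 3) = b^3 + 2*b^2 - 9*b - 18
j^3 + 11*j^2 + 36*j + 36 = (j + 2)*(j + 3)*(j + 6)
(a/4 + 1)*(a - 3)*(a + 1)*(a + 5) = a^4/4 + 7*a^3/4 - a^2/4 - 67*a/4 - 15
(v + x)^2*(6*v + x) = 6*v^3 + 13*v^2*x + 8*v*x^2 + x^3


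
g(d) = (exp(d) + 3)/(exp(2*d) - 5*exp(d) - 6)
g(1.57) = -1.13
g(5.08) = 0.01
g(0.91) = -0.45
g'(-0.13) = 0.03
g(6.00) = 0.00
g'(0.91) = -0.20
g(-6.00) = -0.50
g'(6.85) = -0.00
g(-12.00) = -0.50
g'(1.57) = -4.30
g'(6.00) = -0.00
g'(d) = (exp(d) + 3)*(-2*exp(2*d) + 5*exp(d))/(exp(2*d) - 5*exp(d) - 6)^2 + exp(d)/(exp(2*d) - 5*exp(d) - 6) = (-(exp(d) + 3)*(2*exp(d) - 5) + exp(2*d) - 5*exp(d) - 6)*exp(d)/(-exp(2*d) + 5*exp(d) + 6)^2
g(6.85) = 0.00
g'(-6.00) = 0.00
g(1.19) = -0.54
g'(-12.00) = 0.00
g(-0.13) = -0.40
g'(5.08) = -0.01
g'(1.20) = -0.54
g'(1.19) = -0.52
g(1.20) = -0.55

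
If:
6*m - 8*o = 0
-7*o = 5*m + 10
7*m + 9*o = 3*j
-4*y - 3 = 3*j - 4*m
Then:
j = -550/123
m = -40/41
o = -30/41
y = 267/164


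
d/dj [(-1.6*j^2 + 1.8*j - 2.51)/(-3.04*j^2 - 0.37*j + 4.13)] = (6.064*j^2 - 28.4768*j + 6.5053)/(9.2416*j^4 + 2.2496*j^3 - 24.9735*j^2 - 3.0562*j + 17.0569)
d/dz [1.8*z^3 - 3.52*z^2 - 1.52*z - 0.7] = 5.4*z^2 - 7.04*z - 1.52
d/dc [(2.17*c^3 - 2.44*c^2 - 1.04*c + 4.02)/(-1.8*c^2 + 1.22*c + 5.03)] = (-3.906*c^4 + 5.2948*c^3 + 27.8965*c^2 - 10.0744*c - 10.1356)/(3.24*c^4 - 4.392*c^3 - 16.6196*c^2 + 12.2732*c + 25.3009)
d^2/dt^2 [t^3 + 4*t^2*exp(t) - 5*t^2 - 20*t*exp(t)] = 4*t^2*exp(t) - 4*t*exp(t) + 6*t - 32*exp(t) - 10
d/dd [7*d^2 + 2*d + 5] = 14*d + 2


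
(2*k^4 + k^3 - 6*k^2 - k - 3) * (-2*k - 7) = -4*k^5 - 16*k^4 + 5*k^3 + 44*k^2 + 13*k + 21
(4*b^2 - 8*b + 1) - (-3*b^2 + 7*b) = 7*b^2 - 15*b + 1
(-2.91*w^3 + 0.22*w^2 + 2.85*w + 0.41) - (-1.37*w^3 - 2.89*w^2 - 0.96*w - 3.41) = -1.54*w^3 + 3.11*w^2 + 3.81*w + 3.82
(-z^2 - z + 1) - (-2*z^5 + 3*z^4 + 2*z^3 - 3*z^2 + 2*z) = 2*z^5 - 3*z^4 - 2*z^3 + 2*z^2 - 3*z + 1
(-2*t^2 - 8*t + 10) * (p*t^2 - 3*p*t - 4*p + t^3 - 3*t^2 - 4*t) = -2*p*t^4 - 2*p*t^3 + 42*p*t^2 + 2*p*t - 40*p - 2*t^5 - 2*t^4 + 42*t^3 + 2*t^2 - 40*t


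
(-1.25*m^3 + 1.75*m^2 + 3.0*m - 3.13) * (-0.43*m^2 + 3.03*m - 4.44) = 0.5375*m^5 - 4.54*m^4 + 9.5625*m^3 + 2.6659*m^2 - 22.8039*m + 13.8972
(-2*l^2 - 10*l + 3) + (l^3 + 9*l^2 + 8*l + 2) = l^3 + 7*l^2 - 2*l + 5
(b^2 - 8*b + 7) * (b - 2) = b^3 - 10*b^2 + 23*b - 14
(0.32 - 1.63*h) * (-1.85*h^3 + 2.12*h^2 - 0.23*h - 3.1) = 3.0155*h^4 - 4.0476*h^3 + 1.0533*h^2 + 4.9794*h - 0.992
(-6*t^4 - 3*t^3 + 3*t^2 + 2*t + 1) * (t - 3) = -6*t^5 + 15*t^4 + 12*t^3 - 7*t^2 - 5*t - 3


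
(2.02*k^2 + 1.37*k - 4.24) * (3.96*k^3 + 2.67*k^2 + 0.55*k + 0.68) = 7.9992*k^5 + 10.8186*k^4 - 12.0215*k^3 - 9.1937*k^2 - 1.4004*k - 2.8832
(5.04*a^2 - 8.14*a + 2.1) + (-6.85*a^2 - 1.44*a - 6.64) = -1.81*a^2 - 9.58*a - 4.54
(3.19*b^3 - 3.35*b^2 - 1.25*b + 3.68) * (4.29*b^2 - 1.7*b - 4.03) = 13.6851*b^5 - 19.7945*b^4 - 12.5232*b^3 + 31.4127*b^2 - 1.2185*b - 14.8304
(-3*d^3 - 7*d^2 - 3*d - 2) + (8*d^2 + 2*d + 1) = -3*d^3 + d^2 - d - 1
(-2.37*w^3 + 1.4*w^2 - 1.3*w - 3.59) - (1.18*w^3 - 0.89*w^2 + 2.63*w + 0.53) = -3.55*w^3 + 2.29*w^2 - 3.93*w - 4.12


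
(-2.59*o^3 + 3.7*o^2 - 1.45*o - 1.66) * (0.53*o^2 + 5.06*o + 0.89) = -1.3727*o^5 - 11.1444*o^4 + 15.6484*o^3 - 4.9238*o^2 - 9.6901*o - 1.4774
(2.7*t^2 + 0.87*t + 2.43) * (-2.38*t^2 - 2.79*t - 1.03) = -6.426*t^4 - 9.6036*t^3 - 10.9917*t^2 - 7.6758*t - 2.5029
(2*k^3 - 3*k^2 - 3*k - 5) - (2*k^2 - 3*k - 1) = 2*k^3 - 5*k^2 - 4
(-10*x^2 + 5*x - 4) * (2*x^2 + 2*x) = -20*x^4 - 10*x^3 + 2*x^2 - 8*x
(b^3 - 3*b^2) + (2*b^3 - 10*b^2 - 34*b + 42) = 3*b^3 - 13*b^2 - 34*b + 42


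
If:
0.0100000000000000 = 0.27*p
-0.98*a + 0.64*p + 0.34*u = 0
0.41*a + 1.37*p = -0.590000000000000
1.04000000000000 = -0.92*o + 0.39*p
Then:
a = -1.56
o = -1.11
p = 0.04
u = -4.57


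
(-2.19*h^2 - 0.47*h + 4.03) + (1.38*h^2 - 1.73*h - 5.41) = -0.81*h^2 - 2.2*h - 1.38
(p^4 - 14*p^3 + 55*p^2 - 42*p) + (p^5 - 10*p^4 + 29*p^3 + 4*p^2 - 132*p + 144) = p^5 - 9*p^4 + 15*p^3 + 59*p^2 - 174*p + 144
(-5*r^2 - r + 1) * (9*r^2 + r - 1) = -45*r^4 - 14*r^3 + 13*r^2 + 2*r - 1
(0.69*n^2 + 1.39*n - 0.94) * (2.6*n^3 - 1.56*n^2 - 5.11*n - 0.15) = 1.794*n^5 + 2.5376*n^4 - 8.1383*n^3 - 5.74*n^2 + 4.5949*n + 0.141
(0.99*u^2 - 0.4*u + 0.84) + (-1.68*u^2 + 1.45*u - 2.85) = -0.69*u^2 + 1.05*u - 2.01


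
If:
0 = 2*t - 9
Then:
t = 9/2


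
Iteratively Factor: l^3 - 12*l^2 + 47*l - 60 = (l - 4)*(l^2 - 8*l + 15) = (l - 4)*(l - 3)*(l - 5)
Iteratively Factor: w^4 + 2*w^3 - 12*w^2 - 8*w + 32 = (w - 2)*(w^3 + 4*w^2 - 4*w - 16) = (w - 2)^2*(w^2 + 6*w + 8) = (w - 2)^2*(w + 4)*(w + 2)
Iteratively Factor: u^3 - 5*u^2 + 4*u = (u - 4)*(u^2 - u) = (u - 4)*(u - 1)*(u)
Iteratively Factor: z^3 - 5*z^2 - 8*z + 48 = (z - 4)*(z^2 - z - 12) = (z - 4)^2*(z + 3)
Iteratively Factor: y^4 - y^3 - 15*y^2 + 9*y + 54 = (y - 3)*(y^3 + 2*y^2 - 9*y - 18) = (y - 3)^2*(y^2 + 5*y + 6) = (y - 3)^2*(y + 3)*(y + 2)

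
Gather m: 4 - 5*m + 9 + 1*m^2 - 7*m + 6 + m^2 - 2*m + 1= 2*m^2 - 14*m + 20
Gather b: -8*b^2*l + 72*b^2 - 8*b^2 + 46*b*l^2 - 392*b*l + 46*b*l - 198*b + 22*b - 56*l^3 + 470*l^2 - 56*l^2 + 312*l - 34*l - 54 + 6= b^2*(64 - 8*l) + b*(46*l^2 - 346*l - 176) - 56*l^3 + 414*l^2 + 278*l - 48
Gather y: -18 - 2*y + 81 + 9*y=7*y + 63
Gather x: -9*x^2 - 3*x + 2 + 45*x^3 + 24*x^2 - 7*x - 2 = 45*x^3 + 15*x^2 - 10*x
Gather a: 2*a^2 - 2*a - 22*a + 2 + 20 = 2*a^2 - 24*a + 22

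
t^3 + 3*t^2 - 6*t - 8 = (t - 2)*(t + 1)*(t + 4)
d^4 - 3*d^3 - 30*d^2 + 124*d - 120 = (d - 5)*(d - 2)^2*(d + 6)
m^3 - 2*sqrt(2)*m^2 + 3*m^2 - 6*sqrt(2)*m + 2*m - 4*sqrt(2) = (m + 1)*(m + 2)*(m - 2*sqrt(2))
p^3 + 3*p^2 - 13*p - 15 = (p - 3)*(p + 1)*(p + 5)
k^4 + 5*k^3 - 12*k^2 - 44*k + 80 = (k - 2)^2*(k + 4)*(k + 5)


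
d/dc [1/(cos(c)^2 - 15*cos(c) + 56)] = (2*cos(c) - 15)*sin(c)/(cos(c)^2 - 15*cos(c) + 56)^2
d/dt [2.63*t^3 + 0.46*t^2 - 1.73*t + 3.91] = 7.89*t^2 + 0.92*t - 1.73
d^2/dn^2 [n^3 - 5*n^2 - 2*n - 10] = 6*n - 10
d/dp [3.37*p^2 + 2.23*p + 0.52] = 6.74*p + 2.23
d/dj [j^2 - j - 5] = 2*j - 1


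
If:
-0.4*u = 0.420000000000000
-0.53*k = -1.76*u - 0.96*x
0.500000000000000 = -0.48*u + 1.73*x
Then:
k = -3.49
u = -1.05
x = -0.00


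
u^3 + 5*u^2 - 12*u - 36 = (u - 3)*(u + 2)*(u + 6)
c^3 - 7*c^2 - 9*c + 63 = (c - 7)*(c - 3)*(c + 3)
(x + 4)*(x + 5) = x^2 + 9*x + 20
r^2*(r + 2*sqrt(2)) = r^3 + 2*sqrt(2)*r^2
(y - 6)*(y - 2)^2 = y^3 - 10*y^2 + 28*y - 24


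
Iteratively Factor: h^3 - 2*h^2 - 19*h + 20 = (h + 4)*(h^2 - 6*h + 5) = (h - 1)*(h + 4)*(h - 5)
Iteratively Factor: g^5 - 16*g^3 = (g)*(g^4 - 16*g^2) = g^2*(g^3 - 16*g) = g^2*(g + 4)*(g^2 - 4*g) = g^3*(g + 4)*(g - 4)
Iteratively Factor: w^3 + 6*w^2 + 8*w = (w + 2)*(w^2 + 4*w) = (w + 2)*(w + 4)*(w)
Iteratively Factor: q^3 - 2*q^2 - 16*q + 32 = (q - 2)*(q^2 - 16) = (q - 4)*(q - 2)*(q + 4)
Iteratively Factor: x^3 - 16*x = (x + 4)*(x^2 - 4*x) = (x - 4)*(x + 4)*(x)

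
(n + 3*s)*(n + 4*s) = n^2 + 7*n*s + 12*s^2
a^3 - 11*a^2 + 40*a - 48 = (a - 4)^2*(a - 3)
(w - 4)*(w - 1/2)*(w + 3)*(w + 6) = w^4 + 9*w^3/2 - 41*w^2/2 - 63*w + 36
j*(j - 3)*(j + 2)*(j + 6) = j^4 + 5*j^3 - 12*j^2 - 36*j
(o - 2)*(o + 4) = o^2 + 2*o - 8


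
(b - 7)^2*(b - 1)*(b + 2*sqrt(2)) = b^4 - 15*b^3 + 2*sqrt(2)*b^3 - 30*sqrt(2)*b^2 + 63*b^2 - 49*b + 126*sqrt(2)*b - 98*sqrt(2)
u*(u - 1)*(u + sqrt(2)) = u^3 - u^2 + sqrt(2)*u^2 - sqrt(2)*u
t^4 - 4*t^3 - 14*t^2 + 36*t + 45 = (t - 5)*(t - 3)*(t + 1)*(t + 3)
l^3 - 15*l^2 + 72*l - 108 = (l - 6)^2*(l - 3)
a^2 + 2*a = a*(a + 2)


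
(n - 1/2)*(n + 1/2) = n^2 - 1/4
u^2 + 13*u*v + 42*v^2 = (u + 6*v)*(u + 7*v)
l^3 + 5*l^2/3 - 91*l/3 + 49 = (l - 3)*(l - 7/3)*(l + 7)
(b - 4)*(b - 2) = b^2 - 6*b + 8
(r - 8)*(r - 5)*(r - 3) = r^3 - 16*r^2 + 79*r - 120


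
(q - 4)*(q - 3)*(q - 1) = q^3 - 8*q^2 + 19*q - 12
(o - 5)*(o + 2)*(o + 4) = o^3 + o^2 - 22*o - 40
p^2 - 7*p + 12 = (p - 4)*(p - 3)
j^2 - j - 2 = (j - 2)*(j + 1)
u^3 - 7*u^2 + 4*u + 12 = (u - 6)*(u - 2)*(u + 1)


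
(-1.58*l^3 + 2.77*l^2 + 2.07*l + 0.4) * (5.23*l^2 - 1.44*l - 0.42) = -8.2634*l^5 + 16.7623*l^4 + 7.5009*l^3 - 2.0522*l^2 - 1.4454*l - 0.168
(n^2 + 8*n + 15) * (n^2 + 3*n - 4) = n^4 + 11*n^3 + 35*n^2 + 13*n - 60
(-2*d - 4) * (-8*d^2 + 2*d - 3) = 16*d^3 + 28*d^2 - 2*d + 12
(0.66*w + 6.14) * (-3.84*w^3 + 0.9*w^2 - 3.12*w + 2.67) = -2.5344*w^4 - 22.9836*w^3 + 3.4668*w^2 - 17.3946*w + 16.3938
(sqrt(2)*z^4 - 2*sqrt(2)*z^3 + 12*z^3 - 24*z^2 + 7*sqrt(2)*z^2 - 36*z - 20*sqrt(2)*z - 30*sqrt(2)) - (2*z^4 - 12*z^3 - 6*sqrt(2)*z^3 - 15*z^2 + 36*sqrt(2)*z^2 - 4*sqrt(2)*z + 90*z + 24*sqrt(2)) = -2*z^4 + sqrt(2)*z^4 + 4*sqrt(2)*z^3 + 24*z^3 - 29*sqrt(2)*z^2 - 9*z^2 - 126*z - 16*sqrt(2)*z - 54*sqrt(2)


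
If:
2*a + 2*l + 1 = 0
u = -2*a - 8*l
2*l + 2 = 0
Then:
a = 1/2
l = -1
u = 7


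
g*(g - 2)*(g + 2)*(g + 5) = g^4 + 5*g^3 - 4*g^2 - 20*g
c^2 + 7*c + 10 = (c + 2)*(c + 5)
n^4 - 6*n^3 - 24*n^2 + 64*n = n*(n - 8)*(n - 2)*(n + 4)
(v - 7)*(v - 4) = v^2 - 11*v + 28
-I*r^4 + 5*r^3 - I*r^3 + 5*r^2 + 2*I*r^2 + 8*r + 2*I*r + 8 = (r - I)*(r + 2*I)*(r + 4*I)*(-I*r - I)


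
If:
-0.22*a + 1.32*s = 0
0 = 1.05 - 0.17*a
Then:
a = 6.18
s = 1.03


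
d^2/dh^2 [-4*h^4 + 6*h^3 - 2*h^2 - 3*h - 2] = -48*h^2 + 36*h - 4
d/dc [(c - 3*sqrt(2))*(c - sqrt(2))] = 2*c - 4*sqrt(2)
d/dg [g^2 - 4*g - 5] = 2*g - 4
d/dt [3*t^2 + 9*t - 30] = 6*t + 9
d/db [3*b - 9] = 3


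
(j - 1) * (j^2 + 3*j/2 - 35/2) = j^3 + j^2/2 - 19*j + 35/2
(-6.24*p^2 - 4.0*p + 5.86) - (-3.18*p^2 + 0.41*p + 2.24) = -3.06*p^2 - 4.41*p + 3.62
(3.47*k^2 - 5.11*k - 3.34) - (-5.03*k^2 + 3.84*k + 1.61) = 8.5*k^2 - 8.95*k - 4.95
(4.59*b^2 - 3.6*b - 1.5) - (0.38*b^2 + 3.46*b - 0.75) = 4.21*b^2 - 7.06*b - 0.75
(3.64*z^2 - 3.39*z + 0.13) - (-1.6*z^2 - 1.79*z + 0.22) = 5.24*z^2 - 1.6*z - 0.09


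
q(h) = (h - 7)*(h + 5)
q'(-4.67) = -11.34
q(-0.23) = -34.49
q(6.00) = -11.00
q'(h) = 2*h - 2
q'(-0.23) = -2.46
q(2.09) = -34.81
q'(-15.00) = -32.00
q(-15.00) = 220.00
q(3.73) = -28.55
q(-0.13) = -34.72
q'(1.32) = 0.64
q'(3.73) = 5.46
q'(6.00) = 10.00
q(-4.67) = -3.85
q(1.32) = -35.90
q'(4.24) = 6.48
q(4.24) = -25.50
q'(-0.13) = -2.26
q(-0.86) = -32.54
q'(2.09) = 2.18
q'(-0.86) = -3.72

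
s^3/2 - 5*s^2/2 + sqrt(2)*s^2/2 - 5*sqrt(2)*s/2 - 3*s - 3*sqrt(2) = (s/2 + sqrt(2)/2)*(s - 6)*(s + 1)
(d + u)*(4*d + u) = 4*d^2 + 5*d*u + u^2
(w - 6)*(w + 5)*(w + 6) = w^3 + 5*w^2 - 36*w - 180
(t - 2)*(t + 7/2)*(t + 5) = t^3 + 13*t^2/2 + t/2 - 35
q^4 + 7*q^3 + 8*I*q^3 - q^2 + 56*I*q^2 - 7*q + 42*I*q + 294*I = (q + 7)*(q - 2*I)*(q + 3*I)*(q + 7*I)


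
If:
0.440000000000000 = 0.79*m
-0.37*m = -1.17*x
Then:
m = 0.56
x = 0.18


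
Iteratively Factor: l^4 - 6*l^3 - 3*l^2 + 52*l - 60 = (l - 5)*(l^3 - l^2 - 8*l + 12) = (l - 5)*(l - 2)*(l^2 + l - 6) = (l - 5)*(l - 2)*(l + 3)*(l - 2)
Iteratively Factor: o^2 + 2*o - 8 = (o - 2)*(o + 4)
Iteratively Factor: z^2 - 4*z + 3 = (z - 3)*(z - 1)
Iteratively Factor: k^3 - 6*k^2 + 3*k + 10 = (k + 1)*(k^2 - 7*k + 10) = (k - 2)*(k + 1)*(k - 5)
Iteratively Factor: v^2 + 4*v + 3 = (v + 1)*(v + 3)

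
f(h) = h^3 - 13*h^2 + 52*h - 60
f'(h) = 3*h^2 - 26*h + 52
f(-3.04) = -366.32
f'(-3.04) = 158.76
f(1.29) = -12.41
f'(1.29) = 23.45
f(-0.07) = -63.70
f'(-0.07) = 53.83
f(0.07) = -56.42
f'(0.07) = 50.19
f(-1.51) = -171.60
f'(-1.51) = 98.10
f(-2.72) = -317.74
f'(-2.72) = 144.92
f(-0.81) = -111.18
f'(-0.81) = 75.03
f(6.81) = 7.05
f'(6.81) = 14.07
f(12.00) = 420.00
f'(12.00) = 172.00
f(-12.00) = -4284.00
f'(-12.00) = 796.00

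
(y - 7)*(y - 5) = y^2 - 12*y + 35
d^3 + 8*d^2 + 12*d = d*(d + 2)*(d + 6)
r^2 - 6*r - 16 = (r - 8)*(r + 2)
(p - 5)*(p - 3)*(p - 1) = p^3 - 9*p^2 + 23*p - 15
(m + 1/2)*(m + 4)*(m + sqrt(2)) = m^3 + sqrt(2)*m^2 + 9*m^2/2 + 2*m + 9*sqrt(2)*m/2 + 2*sqrt(2)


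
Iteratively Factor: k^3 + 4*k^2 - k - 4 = (k - 1)*(k^2 + 5*k + 4) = (k - 1)*(k + 4)*(k + 1)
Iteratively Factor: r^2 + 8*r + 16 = (r + 4)*(r + 4)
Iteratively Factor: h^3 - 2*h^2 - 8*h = (h - 4)*(h^2 + 2*h) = h*(h - 4)*(h + 2)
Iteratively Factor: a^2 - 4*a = (a)*(a - 4)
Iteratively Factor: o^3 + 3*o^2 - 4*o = (o + 4)*(o^2 - o) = (o - 1)*(o + 4)*(o)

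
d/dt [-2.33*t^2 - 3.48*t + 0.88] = -4.66*t - 3.48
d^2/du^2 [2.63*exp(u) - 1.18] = 2.63*exp(u)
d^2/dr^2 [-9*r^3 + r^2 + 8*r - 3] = 2 - 54*r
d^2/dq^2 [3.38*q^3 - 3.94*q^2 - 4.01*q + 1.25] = 20.28*q - 7.88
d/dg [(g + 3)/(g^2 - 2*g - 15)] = -1/(g^2 - 10*g + 25)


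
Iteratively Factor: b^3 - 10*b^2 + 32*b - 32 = (b - 2)*(b^2 - 8*b + 16) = (b - 4)*(b - 2)*(b - 4)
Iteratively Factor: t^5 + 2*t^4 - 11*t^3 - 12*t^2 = (t - 3)*(t^4 + 5*t^3 + 4*t^2) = t*(t - 3)*(t^3 + 5*t^2 + 4*t) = t^2*(t - 3)*(t^2 + 5*t + 4) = t^2*(t - 3)*(t + 1)*(t + 4)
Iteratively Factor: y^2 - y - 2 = (y + 1)*(y - 2)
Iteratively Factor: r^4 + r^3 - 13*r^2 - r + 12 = (r + 1)*(r^3 - 13*r + 12) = (r - 1)*(r + 1)*(r^2 + r - 12) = (r - 1)*(r + 1)*(r + 4)*(r - 3)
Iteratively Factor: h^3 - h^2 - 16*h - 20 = (h + 2)*(h^2 - 3*h - 10) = (h + 2)^2*(h - 5)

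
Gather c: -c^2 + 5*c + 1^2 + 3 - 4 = -c^2 + 5*c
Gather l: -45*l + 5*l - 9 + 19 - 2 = 8 - 40*l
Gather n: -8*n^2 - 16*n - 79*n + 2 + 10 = -8*n^2 - 95*n + 12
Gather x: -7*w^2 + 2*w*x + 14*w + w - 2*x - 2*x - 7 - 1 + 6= -7*w^2 + 15*w + x*(2*w - 4) - 2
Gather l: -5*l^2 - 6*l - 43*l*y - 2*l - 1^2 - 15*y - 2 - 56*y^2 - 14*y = -5*l^2 + l*(-43*y - 8) - 56*y^2 - 29*y - 3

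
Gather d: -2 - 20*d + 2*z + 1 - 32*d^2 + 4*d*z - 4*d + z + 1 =-32*d^2 + d*(4*z - 24) + 3*z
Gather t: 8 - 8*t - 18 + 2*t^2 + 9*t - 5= 2*t^2 + t - 15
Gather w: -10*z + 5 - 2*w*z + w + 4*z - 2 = w*(1 - 2*z) - 6*z + 3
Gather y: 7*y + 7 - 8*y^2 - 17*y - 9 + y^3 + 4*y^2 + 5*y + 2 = y^3 - 4*y^2 - 5*y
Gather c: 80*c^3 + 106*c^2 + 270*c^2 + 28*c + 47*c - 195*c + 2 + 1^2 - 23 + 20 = 80*c^3 + 376*c^2 - 120*c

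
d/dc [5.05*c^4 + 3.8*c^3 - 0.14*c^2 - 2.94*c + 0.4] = 20.2*c^3 + 11.4*c^2 - 0.28*c - 2.94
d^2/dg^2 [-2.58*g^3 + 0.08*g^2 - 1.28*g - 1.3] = 0.16 - 15.48*g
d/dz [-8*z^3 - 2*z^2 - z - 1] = -24*z^2 - 4*z - 1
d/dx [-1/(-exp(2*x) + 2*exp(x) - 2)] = 2*(1 - exp(x))*exp(x)/(exp(2*x) - 2*exp(x) + 2)^2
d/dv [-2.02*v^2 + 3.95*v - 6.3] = 3.95 - 4.04*v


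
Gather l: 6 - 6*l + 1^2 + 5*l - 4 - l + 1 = 4 - 2*l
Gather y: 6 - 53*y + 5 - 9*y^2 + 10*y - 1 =-9*y^2 - 43*y + 10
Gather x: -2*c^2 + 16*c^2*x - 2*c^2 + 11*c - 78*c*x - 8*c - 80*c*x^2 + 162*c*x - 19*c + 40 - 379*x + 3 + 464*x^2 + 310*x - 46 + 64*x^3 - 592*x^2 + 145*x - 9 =-4*c^2 - 16*c + 64*x^3 + x^2*(-80*c - 128) + x*(16*c^2 + 84*c + 76) - 12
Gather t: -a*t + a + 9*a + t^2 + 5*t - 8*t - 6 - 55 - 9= 10*a + t^2 + t*(-a - 3) - 70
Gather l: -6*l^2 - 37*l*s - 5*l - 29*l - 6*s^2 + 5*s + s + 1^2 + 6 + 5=-6*l^2 + l*(-37*s - 34) - 6*s^2 + 6*s + 12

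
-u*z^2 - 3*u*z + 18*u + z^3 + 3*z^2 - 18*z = (-u + z)*(z - 3)*(z + 6)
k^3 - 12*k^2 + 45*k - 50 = (k - 5)^2*(k - 2)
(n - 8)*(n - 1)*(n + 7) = n^3 - 2*n^2 - 55*n + 56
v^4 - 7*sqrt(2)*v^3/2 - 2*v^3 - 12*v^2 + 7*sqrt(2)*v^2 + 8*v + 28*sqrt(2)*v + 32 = (v - 4)*(v - 4*sqrt(2))*(sqrt(2)*v/2 + sqrt(2))*(sqrt(2)*v + 1)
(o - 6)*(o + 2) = o^2 - 4*o - 12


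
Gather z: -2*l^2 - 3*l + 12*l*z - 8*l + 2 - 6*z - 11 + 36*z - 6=-2*l^2 - 11*l + z*(12*l + 30) - 15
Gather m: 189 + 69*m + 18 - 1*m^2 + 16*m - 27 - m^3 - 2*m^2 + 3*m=-m^3 - 3*m^2 + 88*m + 180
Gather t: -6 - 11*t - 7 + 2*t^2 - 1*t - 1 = 2*t^2 - 12*t - 14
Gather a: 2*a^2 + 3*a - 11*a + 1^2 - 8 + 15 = 2*a^2 - 8*a + 8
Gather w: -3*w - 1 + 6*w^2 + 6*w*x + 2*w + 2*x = 6*w^2 + w*(6*x - 1) + 2*x - 1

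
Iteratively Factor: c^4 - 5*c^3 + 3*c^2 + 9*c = (c + 1)*(c^3 - 6*c^2 + 9*c) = (c - 3)*(c + 1)*(c^2 - 3*c) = c*(c - 3)*(c + 1)*(c - 3)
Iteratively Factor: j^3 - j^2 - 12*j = (j + 3)*(j^2 - 4*j) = j*(j + 3)*(j - 4)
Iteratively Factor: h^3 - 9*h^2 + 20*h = (h - 4)*(h^2 - 5*h) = (h - 5)*(h - 4)*(h)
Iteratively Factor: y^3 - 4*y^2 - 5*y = (y - 5)*(y^2 + y) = (y - 5)*(y + 1)*(y)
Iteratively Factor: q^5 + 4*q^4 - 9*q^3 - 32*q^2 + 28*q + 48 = (q - 2)*(q^4 + 6*q^3 + 3*q^2 - 26*q - 24) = (q - 2)*(q + 1)*(q^3 + 5*q^2 - 2*q - 24) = (q - 2)*(q + 1)*(q + 3)*(q^2 + 2*q - 8) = (q - 2)^2*(q + 1)*(q + 3)*(q + 4)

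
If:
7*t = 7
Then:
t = 1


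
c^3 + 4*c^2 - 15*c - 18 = (c - 3)*(c + 1)*(c + 6)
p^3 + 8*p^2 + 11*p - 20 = (p - 1)*(p + 4)*(p + 5)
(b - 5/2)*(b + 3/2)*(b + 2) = b^3 + b^2 - 23*b/4 - 15/2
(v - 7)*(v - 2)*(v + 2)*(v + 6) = v^4 - v^3 - 46*v^2 + 4*v + 168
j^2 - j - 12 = (j - 4)*(j + 3)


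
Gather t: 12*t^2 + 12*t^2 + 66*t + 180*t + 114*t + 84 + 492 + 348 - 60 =24*t^2 + 360*t + 864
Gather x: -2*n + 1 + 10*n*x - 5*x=-2*n + x*(10*n - 5) + 1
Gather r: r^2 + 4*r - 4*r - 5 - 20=r^2 - 25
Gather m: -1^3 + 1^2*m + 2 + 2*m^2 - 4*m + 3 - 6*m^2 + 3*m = 4 - 4*m^2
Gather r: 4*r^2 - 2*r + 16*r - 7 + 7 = 4*r^2 + 14*r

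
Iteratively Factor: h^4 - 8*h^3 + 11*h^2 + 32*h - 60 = (h - 5)*(h^3 - 3*h^2 - 4*h + 12) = (h - 5)*(h - 3)*(h^2 - 4) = (h - 5)*(h - 3)*(h + 2)*(h - 2)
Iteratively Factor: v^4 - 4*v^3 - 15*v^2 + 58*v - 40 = (v + 4)*(v^3 - 8*v^2 + 17*v - 10) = (v - 2)*(v + 4)*(v^2 - 6*v + 5) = (v - 2)*(v - 1)*(v + 4)*(v - 5)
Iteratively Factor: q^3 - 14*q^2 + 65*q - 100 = (q - 5)*(q^2 - 9*q + 20) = (q - 5)^2*(q - 4)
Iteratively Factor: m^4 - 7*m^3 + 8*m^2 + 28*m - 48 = (m - 4)*(m^3 - 3*m^2 - 4*m + 12) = (m - 4)*(m + 2)*(m^2 - 5*m + 6) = (m - 4)*(m - 3)*(m + 2)*(m - 2)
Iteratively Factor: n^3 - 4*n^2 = (n - 4)*(n^2) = n*(n - 4)*(n)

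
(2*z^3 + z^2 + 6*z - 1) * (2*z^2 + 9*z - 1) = 4*z^5 + 20*z^4 + 19*z^3 + 51*z^2 - 15*z + 1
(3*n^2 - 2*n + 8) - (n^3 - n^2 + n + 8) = -n^3 + 4*n^2 - 3*n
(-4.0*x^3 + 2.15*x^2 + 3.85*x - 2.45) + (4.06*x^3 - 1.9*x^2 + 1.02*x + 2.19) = 0.0599999999999996*x^3 + 0.25*x^2 + 4.87*x - 0.26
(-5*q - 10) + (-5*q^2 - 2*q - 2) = -5*q^2 - 7*q - 12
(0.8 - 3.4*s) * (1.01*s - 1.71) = -3.434*s^2 + 6.622*s - 1.368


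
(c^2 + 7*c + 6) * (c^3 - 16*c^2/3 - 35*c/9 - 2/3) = c^5 + 5*c^4/3 - 317*c^3/9 - 539*c^2/9 - 28*c - 4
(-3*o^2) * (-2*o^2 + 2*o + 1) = 6*o^4 - 6*o^3 - 3*o^2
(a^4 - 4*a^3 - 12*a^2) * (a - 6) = a^5 - 10*a^4 + 12*a^3 + 72*a^2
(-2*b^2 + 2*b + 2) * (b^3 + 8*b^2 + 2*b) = -2*b^5 - 14*b^4 + 14*b^3 + 20*b^2 + 4*b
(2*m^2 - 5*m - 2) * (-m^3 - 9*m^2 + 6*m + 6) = -2*m^5 - 13*m^4 + 59*m^3 - 42*m - 12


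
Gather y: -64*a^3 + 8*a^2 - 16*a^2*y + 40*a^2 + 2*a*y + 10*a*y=-64*a^3 + 48*a^2 + y*(-16*a^2 + 12*a)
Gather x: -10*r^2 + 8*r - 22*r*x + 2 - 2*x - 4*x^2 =-10*r^2 + 8*r - 4*x^2 + x*(-22*r - 2) + 2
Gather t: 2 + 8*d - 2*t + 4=8*d - 2*t + 6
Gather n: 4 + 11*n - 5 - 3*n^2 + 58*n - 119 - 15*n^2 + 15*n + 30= -18*n^2 + 84*n - 90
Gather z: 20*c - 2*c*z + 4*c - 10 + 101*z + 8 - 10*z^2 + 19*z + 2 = 24*c - 10*z^2 + z*(120 - 2*c)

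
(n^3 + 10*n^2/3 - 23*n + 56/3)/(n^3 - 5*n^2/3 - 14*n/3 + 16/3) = (n + 7)/(n + 2)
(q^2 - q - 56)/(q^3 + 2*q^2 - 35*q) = (q - 8)/(q*(q - 5))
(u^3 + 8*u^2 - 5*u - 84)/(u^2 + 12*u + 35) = (u^2 + u - 12)/(u + 5)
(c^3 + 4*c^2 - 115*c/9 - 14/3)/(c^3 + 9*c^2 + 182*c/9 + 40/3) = (9*c^2 - 18*c - 7)/(9*c^2 + 27*c + 20)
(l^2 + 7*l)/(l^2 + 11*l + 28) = l/(l + 4)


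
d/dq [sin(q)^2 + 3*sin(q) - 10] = (2*sin(q) + 3)*cos(q)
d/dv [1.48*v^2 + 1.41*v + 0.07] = 2.96*v + 1.41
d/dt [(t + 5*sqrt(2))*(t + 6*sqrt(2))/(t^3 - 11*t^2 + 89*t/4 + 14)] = 4*(-(t + 5*sqrt(2))*(t + 6*sqrt(2))*(12*t^2 - 88*t + 89) + (2*t + 11*sqrt(2))*(4*t^3 - 44*t^2 + 89*t + 56))/(4*t^3 - 44*t^2 + 89*t + 56)^2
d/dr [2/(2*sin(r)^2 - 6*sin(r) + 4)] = (3 - 2*sin(r))*cos(r)/(sin(r)^2 - 3*sin(r) + 2)^2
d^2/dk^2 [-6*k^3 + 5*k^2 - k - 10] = 10 - 36*k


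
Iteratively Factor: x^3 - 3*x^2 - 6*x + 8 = (x + 2)*(x^2 - 5*x + 4) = (x - 4)*(x + 2)*(x - 1)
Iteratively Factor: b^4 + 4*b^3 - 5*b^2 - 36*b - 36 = (b + 3)*(b^3 + b^2 - 8*b - 12) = (b - 3)*(b + 3)*(b^2 + 4*b + 4) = (b - 3)*(b + 2)*(b + 3)*(b + 2)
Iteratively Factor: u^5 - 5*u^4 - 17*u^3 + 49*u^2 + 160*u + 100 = (u + 2)*(u^4 - 7*u^3 - 3*u^2 + 55*u + 50) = (u + 2)^2*(u^3 - 9*u^2 + 15*u + 25) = (u - 5)*(u + 2)^2*(u^2 - 4*u - 5) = (u - 5)*(u + 1)*(u + 2)^2*(u - 5)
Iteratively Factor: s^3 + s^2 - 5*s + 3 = (s + 3)*(s^2 - 2*s + 1) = (s - 1)*(s + 3)*(s - 1)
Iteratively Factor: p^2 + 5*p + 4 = (p + 4)*(p + 1)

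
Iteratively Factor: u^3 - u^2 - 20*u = (u)*(u^2 - u - 20) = u*(u + 4)*(u - 5)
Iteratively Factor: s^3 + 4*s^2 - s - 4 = (s + 1)*(s^2 + 3*s - 4) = (s - 1)*(s + 1)*(s + 4)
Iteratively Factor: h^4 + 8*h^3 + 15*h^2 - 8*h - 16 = (h - 1)*(h^3 + 9*h^2 + 24*h + 16) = (h - 1)*(h + 1)*(h^2 + 8*h + 16) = (h - 1)*(h + 1)*(h + 4)*(h + 4)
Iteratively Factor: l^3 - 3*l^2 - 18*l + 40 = (l - 2)*(l^2 - l - 20) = (l - 2)*(l + 4)*(l - 5)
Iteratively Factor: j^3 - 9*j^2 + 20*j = (j)*(j^2 - 9*j + 20) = j*(j - 5)*(j - 4)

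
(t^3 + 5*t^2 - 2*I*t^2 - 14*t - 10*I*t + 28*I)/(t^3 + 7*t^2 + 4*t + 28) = (t - 2)/(t + 2*I)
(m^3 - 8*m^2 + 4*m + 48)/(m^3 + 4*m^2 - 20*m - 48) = (m - 6)/(m + 6)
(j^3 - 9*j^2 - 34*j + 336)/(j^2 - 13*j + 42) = (j^2 - 2*j - 48)/(j - 6)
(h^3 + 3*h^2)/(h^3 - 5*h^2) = (h + 3)/(h - 5)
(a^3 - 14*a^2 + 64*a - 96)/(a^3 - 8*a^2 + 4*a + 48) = (a - 4)/(a + 2)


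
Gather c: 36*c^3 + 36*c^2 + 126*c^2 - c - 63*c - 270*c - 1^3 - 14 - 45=36*c^3 + 162*c^2 - 334*c - 60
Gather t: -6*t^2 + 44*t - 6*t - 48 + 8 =-6*t^2 + 38*t - 40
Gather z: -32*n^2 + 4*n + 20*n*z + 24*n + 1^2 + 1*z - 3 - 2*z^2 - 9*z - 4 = -32*n^2 + 28*n - 2*z^2 + z*(20*n - 8) - 6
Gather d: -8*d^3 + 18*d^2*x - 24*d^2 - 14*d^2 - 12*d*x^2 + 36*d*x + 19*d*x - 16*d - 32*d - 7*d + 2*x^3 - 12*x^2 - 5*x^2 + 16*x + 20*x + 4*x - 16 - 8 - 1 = -8*d^3 + d^2*(18*x - 38) + d*(-12*x^2 + 55*x - 55) + 2*x^3 - 17*x^2 + 40*x - 25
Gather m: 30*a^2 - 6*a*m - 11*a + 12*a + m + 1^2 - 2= 30*a^2 + a + m*(1 - 6*a) - 1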